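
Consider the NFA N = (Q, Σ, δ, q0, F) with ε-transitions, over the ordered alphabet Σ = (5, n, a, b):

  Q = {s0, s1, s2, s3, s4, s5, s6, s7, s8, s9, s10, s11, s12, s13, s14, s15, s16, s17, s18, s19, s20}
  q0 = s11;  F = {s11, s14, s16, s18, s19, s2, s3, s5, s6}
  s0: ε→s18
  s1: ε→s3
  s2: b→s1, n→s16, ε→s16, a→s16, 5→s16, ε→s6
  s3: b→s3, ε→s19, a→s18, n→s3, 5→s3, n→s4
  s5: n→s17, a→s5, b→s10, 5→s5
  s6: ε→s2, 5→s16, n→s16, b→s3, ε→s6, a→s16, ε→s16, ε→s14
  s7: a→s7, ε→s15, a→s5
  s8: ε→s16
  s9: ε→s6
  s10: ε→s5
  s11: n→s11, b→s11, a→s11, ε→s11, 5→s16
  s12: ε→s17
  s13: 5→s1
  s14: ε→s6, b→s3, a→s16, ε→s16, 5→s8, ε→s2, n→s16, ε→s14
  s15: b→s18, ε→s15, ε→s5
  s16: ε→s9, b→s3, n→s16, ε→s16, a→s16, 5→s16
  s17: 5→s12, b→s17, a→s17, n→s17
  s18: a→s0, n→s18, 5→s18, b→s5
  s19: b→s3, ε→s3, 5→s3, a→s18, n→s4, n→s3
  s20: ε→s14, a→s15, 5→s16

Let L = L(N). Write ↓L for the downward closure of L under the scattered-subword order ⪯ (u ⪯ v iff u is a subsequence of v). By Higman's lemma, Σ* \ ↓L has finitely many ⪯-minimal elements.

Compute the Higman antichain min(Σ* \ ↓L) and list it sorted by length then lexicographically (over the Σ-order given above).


min(Σ*\↓L) = [5babn].

|Q|=21, |F|=9, |δ|=73 (25 ε).
min D↑ (6 st, q0=0, F={5}): 0:5→1,n→0,a→0,b→0 1:5→1,n→1,a→1,b→2 2:5→2,n→2,a→3,b→2 3:5→3,n→3,a→3,b→4 4:5→4,n→5,a→4,b→4 5:5→5,n→5,a→5,b→5 [Hopcroft].
'5babn': run [17, 16, 10, 6, 4, 2] end={s12,s17} — reject; 5/5 del acc.
1 obstructions.


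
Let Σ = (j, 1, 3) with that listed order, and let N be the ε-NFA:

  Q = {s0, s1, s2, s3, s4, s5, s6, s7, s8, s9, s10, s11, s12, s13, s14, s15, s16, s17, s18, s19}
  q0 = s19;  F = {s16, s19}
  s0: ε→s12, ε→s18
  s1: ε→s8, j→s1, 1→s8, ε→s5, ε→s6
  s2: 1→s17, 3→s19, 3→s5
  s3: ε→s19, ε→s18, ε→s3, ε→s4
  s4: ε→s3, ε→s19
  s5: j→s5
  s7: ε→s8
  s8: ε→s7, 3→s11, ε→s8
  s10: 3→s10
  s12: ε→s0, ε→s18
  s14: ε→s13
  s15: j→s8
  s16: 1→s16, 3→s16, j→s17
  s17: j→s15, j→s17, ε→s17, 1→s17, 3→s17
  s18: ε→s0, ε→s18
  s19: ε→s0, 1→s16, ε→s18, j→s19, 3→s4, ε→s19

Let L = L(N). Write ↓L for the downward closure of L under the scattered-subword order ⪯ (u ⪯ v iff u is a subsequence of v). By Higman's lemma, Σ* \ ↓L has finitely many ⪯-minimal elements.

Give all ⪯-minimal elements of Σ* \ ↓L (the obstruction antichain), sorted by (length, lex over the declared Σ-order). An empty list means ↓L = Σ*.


Antichain: [1j].

|Q|=20, |F|=2, |δ|=42 (23 ε).
min D↑ (3 st, q0=0, F={2}): 0:j→0,1→1,3→0 1:j→2,1→1,3→1 2:j→2,1→2,3→2 (ε-aug+det+¬).
'1j': run [12, 6, 5] end={s11,s15,s17,s7,s8} ∉↓L; 2/2 deletions ∈↓L.
1 obstructions.


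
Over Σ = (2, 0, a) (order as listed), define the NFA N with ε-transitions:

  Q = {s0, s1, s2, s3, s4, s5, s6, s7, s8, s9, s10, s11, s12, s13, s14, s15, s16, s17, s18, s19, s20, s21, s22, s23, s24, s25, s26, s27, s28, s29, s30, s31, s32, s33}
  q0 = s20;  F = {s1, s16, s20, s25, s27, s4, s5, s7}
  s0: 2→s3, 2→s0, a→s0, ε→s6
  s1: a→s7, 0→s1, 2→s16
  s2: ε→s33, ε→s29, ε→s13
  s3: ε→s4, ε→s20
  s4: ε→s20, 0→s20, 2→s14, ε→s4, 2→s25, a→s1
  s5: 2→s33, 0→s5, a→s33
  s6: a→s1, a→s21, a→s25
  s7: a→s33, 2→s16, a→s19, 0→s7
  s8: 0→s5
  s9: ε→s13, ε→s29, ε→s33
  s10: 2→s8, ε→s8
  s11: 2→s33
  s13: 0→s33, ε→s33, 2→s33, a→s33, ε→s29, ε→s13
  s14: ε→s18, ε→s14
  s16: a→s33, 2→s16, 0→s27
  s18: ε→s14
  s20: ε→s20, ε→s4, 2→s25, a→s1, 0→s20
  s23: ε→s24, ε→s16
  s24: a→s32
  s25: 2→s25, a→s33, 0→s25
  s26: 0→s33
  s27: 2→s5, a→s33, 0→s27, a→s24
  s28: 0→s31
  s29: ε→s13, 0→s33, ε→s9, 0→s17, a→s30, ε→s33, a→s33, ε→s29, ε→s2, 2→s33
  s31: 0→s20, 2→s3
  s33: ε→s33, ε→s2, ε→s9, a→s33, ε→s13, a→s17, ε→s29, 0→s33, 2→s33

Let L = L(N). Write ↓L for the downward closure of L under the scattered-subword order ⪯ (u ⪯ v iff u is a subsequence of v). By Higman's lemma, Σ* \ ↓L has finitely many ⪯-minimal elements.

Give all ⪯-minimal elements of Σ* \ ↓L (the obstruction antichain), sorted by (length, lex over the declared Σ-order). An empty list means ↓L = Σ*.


|Q|=34, |F|=8, |δ|=85 (32 ε).
min D↑ (8 st, q0=0, F={3}): 0:2→1,0→0,a→2 1:2→1,0→1,a→3 2:2→4,0→2,a→5 3:2→3,0→3,a→3 4:2→4,0→6,a→3 5:2→4,0→5,a→3 6:2→7,0→6,a→3 7:2→3,0→7,a→3 [Hopcroft].
'2a': |S_i|=[20, 15, 9] end={s13,s17,s2,s24,s29,s30,s32,s33,s9} rej; 2/2 single-dels accept.
'aaa': |S_i|=[20, 15, 14, 10] end={s13,s17,s19,s2,s24,s29,s30,s32,s33,s9} — reject; 3/3 deletions ∈↓L.
'a2022': N↓-sim [20, 15, 12, 11, 8, 7] end={s13,s17,s2,s29,s30,s33,s9} rej; 5/5 deletions ∈↓L.
3 words, ⪯-incomp.

Antichain: [2a, aaa, a2022].


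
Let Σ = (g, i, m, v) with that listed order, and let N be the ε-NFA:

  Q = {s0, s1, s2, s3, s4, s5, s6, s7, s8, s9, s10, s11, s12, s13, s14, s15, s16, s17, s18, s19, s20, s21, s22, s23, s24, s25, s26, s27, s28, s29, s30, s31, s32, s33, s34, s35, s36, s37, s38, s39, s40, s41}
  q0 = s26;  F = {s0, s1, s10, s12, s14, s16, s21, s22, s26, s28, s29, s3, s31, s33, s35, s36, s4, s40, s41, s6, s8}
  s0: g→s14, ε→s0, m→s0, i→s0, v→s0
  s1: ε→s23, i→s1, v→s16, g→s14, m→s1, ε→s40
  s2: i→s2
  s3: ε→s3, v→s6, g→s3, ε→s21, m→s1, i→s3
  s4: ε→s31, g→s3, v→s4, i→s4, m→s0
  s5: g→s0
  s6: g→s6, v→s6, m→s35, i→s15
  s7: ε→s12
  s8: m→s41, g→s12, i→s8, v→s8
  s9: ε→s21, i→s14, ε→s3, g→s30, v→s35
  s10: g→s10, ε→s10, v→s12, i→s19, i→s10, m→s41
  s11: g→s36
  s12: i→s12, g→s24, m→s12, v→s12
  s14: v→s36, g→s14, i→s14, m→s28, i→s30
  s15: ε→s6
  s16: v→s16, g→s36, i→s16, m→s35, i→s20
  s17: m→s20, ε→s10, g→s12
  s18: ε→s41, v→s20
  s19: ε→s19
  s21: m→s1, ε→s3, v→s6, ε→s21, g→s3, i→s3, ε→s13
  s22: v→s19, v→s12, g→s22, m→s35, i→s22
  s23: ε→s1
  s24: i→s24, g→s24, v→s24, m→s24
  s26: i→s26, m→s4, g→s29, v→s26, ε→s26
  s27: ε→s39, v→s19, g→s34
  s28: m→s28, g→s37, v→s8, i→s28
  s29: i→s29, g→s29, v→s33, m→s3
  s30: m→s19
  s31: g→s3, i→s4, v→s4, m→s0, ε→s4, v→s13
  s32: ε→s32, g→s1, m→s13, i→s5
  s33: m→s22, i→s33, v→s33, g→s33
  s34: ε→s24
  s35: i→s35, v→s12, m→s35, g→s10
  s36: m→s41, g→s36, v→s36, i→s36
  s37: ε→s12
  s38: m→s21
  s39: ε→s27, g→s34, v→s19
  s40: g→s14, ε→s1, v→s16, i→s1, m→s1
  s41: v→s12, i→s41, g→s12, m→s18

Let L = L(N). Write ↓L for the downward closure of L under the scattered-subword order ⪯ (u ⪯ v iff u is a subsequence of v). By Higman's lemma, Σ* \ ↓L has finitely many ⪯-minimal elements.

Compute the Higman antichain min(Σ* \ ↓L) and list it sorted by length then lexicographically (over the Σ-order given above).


|Q|=42, |F|=21, |δ|=137 (26 ε).
min D↑ (19 st, q0=0, F={16}): 0:g→1,i→0,m→2,v→0 1:g→1,i→1,m→3,v→4 2:g→3,i→2,m→5,v→2 3:g→3,i→3,m→6,v→7 4:g→4,i→4,m→8,v→4 5:g→9,i→5,m→5,v→5 6:g→9,i→6,m→6,v→10 7:g→7,i→7,m→11,v→7 8:g→8,i→8,m→11,v→12 9:g→9,i→9,m→13,v→14 10:g→14,i→10,m→11,v→10 11:g→15,i→11,m→11,v→12 12:g→16,i→12,m→12,v→12 13:g→12,i→13,m→13,v→17 14:g→14,i→14,m→18,v→14 15:g→15,i→15,m→18,v→12 16:g→16,i→16,m→16,v→16 17:g→12,i→17,m→18,v→17 18:g→12,i→18,m→18,v→12 [Hopcroft].
'gvmvg': |S_i|=[30, 26, 15, 9, 4, 1] end={s24} rej; 5/5 del acc.
'mmgmgg': run [30, 27, 19, 13, 9, 3, 1] end={s24} rej; 6/6 deletions ∈↓L.
2 minimals (antichain).

Antichain: [gvmvg, mmgmgg].


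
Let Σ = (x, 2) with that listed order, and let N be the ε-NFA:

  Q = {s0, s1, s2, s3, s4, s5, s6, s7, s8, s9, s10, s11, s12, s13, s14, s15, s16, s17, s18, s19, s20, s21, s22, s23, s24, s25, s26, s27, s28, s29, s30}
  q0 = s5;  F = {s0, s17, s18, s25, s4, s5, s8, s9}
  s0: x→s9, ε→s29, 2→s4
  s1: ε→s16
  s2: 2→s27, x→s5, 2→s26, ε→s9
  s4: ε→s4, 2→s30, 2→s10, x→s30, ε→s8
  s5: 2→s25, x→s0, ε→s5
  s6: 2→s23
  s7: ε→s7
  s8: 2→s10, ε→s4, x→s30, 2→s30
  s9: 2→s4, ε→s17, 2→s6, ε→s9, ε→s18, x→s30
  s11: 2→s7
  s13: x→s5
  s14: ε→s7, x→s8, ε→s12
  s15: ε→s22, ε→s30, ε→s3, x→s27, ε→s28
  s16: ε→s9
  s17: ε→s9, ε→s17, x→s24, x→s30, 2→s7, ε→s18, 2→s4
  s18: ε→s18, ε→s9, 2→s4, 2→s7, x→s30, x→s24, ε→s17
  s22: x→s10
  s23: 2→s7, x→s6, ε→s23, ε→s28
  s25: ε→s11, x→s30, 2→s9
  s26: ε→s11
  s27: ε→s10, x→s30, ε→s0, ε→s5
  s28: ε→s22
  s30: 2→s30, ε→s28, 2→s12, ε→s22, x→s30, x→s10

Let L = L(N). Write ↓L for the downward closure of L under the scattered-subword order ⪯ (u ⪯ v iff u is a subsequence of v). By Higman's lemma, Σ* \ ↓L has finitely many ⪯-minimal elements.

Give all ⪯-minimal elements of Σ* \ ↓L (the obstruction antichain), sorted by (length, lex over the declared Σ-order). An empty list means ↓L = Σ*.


A = [2x, xxx, x22, 2222].

|Q|=31, |F|=8, |δ|=73 (34 ε).
min D↑ (6 st, q0=0, F={5}): 0:x→1,2→2 1:x→3,2→4 2:x→5,2→3 3:x→5,2→4 4:x→5,2→5 5:x→5,2→5 [Hopcroft].
'2x': N↓-sim [19, 16, 9] end={s10,s12,s22,s23,s24,s28,s30,s6,s7} rej; 2/2 single-dels accept.
'xxx': N↓-sim [19, 16, 14, 9] end={s10,s12,s22,s23,s24,s28,s30,s6,s7} ∉↓L; 3/3 deletions ∈↓L.
'x22': run [19, 16, 10, 8] end={s10,s12,s22,s23,s28,s30,s6,s7} — reject; 3/3 del acc.
'2222': N↓-sim [19, 16, 14, 10, 8] end={s10,s12,s22,s23,s28,s30,s6,s7} — reject; 4/4 del acc.
4 minimals (antichain).


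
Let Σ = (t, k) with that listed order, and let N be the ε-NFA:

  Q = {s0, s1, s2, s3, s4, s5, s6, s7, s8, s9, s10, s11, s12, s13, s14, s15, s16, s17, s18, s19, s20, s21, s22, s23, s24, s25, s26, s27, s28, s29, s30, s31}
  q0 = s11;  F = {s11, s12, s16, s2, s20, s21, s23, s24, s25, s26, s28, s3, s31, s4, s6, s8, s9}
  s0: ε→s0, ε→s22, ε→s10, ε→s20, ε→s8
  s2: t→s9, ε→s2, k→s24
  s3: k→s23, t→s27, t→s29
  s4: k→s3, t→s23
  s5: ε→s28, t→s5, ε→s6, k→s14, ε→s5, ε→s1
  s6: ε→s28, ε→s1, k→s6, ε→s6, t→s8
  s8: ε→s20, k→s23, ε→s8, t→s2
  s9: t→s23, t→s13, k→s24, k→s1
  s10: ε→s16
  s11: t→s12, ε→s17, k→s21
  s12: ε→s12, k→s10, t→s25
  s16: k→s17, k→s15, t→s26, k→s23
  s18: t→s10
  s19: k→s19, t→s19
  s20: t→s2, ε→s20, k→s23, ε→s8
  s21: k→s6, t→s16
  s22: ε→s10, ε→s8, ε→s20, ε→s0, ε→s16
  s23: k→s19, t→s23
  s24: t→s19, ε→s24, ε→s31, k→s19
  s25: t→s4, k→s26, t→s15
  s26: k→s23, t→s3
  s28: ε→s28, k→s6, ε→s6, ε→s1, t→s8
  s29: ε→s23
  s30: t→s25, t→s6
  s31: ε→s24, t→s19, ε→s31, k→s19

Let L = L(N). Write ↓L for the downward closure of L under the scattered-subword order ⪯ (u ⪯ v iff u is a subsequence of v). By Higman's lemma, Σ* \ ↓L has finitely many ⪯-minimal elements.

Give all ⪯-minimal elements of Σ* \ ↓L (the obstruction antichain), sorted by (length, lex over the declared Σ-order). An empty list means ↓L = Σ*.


A = [tkkk, ktkk, ttttk, kkttkt].

|Q|=32, |F|=17, |δ|=80 (33 ε).
min D↑ (15 st, q0=0, F={11}): 0:t→1,k→2 1:t→3,k→4 2:t→4,k→5 3:t→6,k→7 4:t→7,k→8 5:t→9,k→5 6:t→8,k→10 7:t→10,k→8 8:t→8,k→11 9:t→12,k→8 10:t→8,k→8 11:t→11,k→11 12:t→13,k→14 13:t→8,k→14 14:t→11,k→11 [Hopcroft].
'tkkk': run [25, 21, 13, 4, 1] end={s19} rej; 4/4 single-dels accept.
'ktkk': |S_i|=[25, 21, 17, 7, 1] end={s19} — reject; 4/4 single-dels accept.
'ttttk': N↓-sim [25, 21, 15, 12, 5, 1] end={s19} ∉↓L; 5/5 deletions ∈↓L.
'kkttkt': run [25, 21, 14, 10, 8, 4, 1] end={s19} ∉↓L; 6/6 single-dels accept.
4 minimals (antichain).


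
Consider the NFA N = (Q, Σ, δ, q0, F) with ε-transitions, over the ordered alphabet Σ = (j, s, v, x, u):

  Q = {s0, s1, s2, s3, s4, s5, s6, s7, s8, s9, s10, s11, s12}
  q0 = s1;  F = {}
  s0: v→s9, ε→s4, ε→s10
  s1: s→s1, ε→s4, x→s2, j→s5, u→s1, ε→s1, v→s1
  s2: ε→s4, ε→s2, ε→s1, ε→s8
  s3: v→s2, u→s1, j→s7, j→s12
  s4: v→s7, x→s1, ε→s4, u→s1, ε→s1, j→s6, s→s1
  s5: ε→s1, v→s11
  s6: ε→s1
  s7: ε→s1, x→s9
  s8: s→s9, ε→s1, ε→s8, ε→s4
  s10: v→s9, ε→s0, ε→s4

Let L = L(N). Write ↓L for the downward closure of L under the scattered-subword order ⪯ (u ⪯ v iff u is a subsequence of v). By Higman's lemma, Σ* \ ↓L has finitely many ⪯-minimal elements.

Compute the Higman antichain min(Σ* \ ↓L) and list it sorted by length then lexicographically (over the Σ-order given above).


Antichain: [ε].

|Q|=13, |F|=0, |δ|=37 (18 ε).
min D↑ (1 st, q0=0, F={0}): 0:j→0,s→0,v→0,x→0,u→0.
ε ∈ L(D↑) ⇒ ↓L = ∅.


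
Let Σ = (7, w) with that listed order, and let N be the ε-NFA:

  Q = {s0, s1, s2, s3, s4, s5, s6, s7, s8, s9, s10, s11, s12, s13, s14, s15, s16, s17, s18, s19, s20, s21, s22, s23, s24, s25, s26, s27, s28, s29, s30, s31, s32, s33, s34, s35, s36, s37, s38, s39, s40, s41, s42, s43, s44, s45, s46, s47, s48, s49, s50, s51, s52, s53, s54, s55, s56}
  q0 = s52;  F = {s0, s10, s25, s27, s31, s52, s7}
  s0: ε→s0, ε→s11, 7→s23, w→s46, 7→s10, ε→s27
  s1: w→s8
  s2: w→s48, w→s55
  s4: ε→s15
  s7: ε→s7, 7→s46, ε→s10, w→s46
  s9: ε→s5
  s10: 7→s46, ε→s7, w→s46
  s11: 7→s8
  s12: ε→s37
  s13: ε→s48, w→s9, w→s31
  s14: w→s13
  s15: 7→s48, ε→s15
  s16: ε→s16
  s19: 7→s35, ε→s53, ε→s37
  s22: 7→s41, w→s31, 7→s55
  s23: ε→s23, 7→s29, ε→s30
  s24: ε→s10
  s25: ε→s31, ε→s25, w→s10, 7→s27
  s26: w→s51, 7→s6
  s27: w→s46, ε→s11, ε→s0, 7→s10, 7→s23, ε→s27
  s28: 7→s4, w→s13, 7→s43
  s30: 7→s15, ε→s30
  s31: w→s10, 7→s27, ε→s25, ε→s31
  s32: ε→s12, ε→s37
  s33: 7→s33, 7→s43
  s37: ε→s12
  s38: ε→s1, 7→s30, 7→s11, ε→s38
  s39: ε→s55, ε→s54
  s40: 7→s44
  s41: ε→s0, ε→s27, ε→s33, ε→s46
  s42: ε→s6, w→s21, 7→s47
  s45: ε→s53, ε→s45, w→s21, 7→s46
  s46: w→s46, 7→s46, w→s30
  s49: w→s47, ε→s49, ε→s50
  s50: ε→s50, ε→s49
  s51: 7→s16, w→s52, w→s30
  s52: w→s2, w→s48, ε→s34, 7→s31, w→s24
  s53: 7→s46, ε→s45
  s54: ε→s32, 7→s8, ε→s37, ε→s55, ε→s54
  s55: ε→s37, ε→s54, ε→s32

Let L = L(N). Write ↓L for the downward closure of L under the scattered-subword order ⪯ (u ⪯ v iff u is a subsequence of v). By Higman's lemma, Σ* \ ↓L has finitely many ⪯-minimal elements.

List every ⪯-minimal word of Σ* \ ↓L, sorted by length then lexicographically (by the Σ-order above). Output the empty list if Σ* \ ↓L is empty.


Antichain: [w7, ww, 77w, 7777].

|Q|=57, |F|=7, |δ|=107 (52 ε).
min D↑ (5 st, q0=0, F={4}): 0:7→1,w→2 1:7→3,w→2 2:7→4,w→4 3:7→2,w→4 4:7→4,w→4 [Hopcroft].
'w7': run [23, 14, 5] end={s15,s30,s46,s48,s8} rej; 2/2 single-dels accept.
'ww': N↓-sim [23, 14, 10] end={s12,s15,s30,s32,s37,s46,s48,s54,s55,s8} ∉↓L; 2/2 del acc.
'77w': |S_i|=[23, 14, 12, 4] end={s15,s30,s46,s48} rej; 3/3 del acc.
'7777': N↓-sim [23, 14, 12, 9, 5] end={s15,s29,s30,s46,s48} — reject; 4/4 deletions ∈↓L.
4 words, ⪯-incomp.


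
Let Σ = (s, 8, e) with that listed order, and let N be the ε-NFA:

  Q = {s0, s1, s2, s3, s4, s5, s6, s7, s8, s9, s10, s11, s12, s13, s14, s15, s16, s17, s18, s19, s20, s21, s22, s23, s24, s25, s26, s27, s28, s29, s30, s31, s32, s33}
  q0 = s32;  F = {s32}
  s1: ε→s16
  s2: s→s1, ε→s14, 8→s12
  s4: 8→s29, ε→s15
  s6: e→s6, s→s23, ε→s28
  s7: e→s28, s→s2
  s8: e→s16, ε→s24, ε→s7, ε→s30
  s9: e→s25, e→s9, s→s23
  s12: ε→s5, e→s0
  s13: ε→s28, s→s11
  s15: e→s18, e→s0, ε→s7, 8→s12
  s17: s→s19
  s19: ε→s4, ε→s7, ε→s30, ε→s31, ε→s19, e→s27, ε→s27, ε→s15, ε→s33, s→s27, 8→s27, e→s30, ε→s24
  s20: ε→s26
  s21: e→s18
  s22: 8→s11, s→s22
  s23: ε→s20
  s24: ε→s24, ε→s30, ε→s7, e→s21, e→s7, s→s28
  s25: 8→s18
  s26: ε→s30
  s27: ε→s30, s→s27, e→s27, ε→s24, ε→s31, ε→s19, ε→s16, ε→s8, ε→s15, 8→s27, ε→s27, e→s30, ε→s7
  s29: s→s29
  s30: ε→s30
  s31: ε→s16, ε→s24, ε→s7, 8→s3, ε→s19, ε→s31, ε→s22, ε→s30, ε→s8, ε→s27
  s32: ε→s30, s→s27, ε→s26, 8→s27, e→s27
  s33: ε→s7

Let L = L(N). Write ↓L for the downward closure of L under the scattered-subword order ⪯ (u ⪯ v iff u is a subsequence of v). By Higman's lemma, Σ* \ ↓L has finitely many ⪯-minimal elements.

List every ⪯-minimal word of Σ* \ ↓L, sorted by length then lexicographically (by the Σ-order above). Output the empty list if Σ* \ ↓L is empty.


Antichain: [s, 8, e].

|Q|=34, |F|=1, |δ|=84 (47 ε).
min D↑ (2 st, q0=0, F={1}): 0:s→1,8→1,e→1 1:s→1,8→1,e→1 [Hopcroft].
's': N↓-sim [26, 24] end={s0,s1,s11,s12,s14,s15,s16,s18,s19,s2,s21,s22,…} ∉↓L; 1/1 single-dels accept.
'8': N↓-sim [26, 24] end={s0,s1,s11,s12,s14,s15,s16,s18,s19,s2,s21,s22,…} ∉↓L; 1/1 deletions ∈↓L.
'e': run [26, 24] end={s0,s1,s11,s12,s14,s15,s16,s18,s19,s2,s21,s22,…} ∉↓L; 1/1 single-dels accept.
3 minimals (antichain).


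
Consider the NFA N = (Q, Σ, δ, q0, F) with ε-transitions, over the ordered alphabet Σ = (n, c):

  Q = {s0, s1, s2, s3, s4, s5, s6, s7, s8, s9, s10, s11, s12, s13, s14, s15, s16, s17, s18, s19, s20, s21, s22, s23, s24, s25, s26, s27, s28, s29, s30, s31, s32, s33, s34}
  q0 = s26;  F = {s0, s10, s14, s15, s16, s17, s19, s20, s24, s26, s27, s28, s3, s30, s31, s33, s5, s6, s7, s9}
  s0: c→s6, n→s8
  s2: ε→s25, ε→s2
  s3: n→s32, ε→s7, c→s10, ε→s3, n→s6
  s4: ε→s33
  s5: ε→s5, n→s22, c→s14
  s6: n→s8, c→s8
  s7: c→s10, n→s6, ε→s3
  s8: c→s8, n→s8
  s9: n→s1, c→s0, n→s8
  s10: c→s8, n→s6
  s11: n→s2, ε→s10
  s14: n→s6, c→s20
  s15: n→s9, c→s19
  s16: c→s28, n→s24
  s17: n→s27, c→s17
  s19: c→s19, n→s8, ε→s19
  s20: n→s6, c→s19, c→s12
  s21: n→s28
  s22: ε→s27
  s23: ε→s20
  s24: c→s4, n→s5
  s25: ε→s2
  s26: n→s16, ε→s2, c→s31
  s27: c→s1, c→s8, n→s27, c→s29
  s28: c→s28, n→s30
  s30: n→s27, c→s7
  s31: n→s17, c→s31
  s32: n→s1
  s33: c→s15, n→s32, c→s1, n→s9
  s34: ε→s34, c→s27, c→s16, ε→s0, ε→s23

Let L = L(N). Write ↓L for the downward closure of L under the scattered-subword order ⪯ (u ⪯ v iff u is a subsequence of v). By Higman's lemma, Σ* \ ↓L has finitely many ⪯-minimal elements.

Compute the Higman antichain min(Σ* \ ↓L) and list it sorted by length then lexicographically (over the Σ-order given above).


|Q|=35, |F|=20, |δ|=70 (16 ε).
min D↑ (20 st, q0=0, F={14}): 0:n→1,c→2 1:n→3,c→4 2:n→5,c→2 3:n→6,c→7 4:n→8,c→4 5:n→9,c→5 6:n→9,c→10 7:n→11,c→12 8:n→9,c→13 9:n→9,c→14 10:n→15,c→16 11:n→14,c→17 12:n→11,c→18 13:n→15,c→19 14:n→14,c→14 15:n→14,c→14 16:n→15,c→18 17:n→14,c→15 18:n→14,c→18 19:n→15,c→14 [Hopcroft].
'cnnc': N↓-sim [29, 22, 13, 6, 3] end={s1,s29,s8} ∉↓L; 4/4 single-dels accept.
'nnnnc': N↓-sim [29, 25, 22, 14, 6, 3] end={s1,s29,s8} rej; 5/5 single-dels accept.
'nncnn': N↓-sim [29, 25, 22, 17, 6, 2] end={s1,s8} — reject; 5/5 deletions ∈↓L.
'nncccn': N↓-sim [29, 25, 22, 17, 10, 5, 1] end={s8} ∉↓L; 6/6 single-dels accept.
'ncnccc': |S_i|=[29, 25, 21, 12, 9, 3, 1] end={s8} — reject; 6/6 deletions ∈↓L.
5 minimals (antichain).

A = [cnnc, nnnnc, nncnn, nncccn, ncnccc].


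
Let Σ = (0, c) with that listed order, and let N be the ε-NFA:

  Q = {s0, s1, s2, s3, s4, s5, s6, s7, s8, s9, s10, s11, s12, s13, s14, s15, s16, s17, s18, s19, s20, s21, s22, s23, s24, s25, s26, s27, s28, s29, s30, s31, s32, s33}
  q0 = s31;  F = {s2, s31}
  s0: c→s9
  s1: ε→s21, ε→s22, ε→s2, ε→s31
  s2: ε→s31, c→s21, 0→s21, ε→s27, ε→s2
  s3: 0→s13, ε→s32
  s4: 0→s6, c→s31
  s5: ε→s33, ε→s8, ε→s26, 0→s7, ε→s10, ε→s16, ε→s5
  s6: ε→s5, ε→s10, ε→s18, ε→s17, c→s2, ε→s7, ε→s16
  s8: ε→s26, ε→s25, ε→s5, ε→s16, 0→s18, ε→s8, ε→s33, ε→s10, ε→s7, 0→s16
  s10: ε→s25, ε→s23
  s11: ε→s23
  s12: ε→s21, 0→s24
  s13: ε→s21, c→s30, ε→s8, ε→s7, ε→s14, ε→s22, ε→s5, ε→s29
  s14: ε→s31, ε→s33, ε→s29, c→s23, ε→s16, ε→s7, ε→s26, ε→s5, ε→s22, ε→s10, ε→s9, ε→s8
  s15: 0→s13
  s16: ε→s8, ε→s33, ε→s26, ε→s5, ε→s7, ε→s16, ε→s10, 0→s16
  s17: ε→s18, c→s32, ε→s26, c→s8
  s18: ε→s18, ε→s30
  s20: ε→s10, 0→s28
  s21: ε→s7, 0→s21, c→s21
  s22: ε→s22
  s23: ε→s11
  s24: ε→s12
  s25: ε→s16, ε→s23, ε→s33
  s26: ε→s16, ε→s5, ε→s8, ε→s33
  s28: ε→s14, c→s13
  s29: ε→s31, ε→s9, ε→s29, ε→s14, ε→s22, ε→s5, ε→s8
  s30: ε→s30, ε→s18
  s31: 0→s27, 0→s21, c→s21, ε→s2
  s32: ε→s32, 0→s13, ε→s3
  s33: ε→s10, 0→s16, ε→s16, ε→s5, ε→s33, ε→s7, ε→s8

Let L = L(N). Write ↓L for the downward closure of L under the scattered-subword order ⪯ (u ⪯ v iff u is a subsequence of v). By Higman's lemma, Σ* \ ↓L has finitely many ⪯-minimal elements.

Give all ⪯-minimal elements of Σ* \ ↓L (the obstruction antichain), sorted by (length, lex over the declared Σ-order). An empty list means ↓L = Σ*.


Antichain: [0, c].

|Q|=34, |F|=2, |δ|=118 (92 ε).
min D↑ (2 st, q0=0, F={1}): 0:0→1,c→1 1:0→1,c→1.
'0': |S_i|=[5, 3] end={s21,s27,s7} — reject; 1/1 deletions ∈↓L.
'c': run [5, 2] end={s21,s7} — reject; 1/1 del acc.
2 minimals (antichain).


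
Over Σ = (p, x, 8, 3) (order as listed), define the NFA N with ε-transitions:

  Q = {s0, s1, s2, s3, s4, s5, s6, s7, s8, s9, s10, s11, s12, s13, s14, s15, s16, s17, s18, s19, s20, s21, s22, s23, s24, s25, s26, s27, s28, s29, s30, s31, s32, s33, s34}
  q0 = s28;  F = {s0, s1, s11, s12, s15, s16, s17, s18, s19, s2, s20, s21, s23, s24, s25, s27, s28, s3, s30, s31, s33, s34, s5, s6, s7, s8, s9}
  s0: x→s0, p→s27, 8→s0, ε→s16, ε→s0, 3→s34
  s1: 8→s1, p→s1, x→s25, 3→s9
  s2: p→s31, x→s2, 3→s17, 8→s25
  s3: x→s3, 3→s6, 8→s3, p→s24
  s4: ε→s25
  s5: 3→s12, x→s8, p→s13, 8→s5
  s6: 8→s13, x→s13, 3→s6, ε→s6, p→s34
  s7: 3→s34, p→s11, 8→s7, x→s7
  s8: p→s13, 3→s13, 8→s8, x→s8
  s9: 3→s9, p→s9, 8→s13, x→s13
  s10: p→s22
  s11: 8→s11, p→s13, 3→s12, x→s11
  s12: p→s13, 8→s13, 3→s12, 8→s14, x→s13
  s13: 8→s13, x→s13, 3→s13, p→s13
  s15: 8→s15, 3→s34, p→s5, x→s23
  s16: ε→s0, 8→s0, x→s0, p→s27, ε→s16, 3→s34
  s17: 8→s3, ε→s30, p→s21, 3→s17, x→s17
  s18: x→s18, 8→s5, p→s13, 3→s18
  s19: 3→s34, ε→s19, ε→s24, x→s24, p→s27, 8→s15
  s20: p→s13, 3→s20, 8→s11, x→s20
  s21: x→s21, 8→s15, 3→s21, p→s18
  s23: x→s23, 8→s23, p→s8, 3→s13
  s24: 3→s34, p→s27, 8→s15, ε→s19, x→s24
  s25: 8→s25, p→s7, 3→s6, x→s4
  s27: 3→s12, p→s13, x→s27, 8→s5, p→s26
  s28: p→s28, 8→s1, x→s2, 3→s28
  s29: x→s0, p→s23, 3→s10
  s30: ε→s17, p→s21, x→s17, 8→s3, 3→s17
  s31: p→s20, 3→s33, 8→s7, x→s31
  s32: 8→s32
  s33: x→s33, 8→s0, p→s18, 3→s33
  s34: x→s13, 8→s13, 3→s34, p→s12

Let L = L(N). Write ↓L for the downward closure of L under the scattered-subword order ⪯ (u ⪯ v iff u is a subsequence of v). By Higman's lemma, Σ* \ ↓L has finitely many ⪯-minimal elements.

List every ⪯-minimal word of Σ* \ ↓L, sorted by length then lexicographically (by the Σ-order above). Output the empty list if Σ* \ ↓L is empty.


A = [83x, 838, xppp, x3p8x3].

|Q|=35, |F|=27, |δ|=130 (11 ε).
min D↑ (25 st, q0=0, F={13}): 0:p→0,x→1,8→2,3→0 1:p→3,x→1,8→4,3→5 2:p→2,x→4,8→2,3→6 3:p→7,x→3,8→8,3→9 4:p→8,x→4,8→4,3→10 5:p→11,x→5,8→12,3→5 6:p→6,x→13,8→13,3→6 7:p→13,x→7,8→14,3→7 8:p→14,x→8,8→8,3→15 9:p→16,x→9,8→17,3→9 10:p→15,x→13,8→13,3→10 11:p→16,x→11,8→18,3→11 12:p→19,x→12,8→12,3→10 13:p→13,x→13,8→13,3→13 14:p→13,x→14,8→14,3→20 15:p→20,x→13,8→13,3→15 16:p→13,x→16,8→21,3→16 17:p→22,x→17,8→17,3→15 18:p→21,x→23,8→18,3→15 19:p→22,x→19,8→18,3→15 20:p→13,x→13,8→13,3→20 21:p→13,x→24,8→21,3→20 22:p→13,x→22,8→21,3→20 23:p→24,x→23,8→23,3→13 24:p→13,x→24,8→24,3→13 (ε-aug+det+¬).
'83x': N↓-sim [31, 22, 6, 1] end={s13} rej; 3/3 single-dels accept.
'838': |S_i|=[31, 22, 6, 2] end={s13,s14} rej; 3/3 del acc.
'xppp': |S_i|=[31, 28, 21, 10, 2] end={s13,s26} — reject; 4/4 deletions ∈↓L.
'x3p8x3': |S_i|=[31, 28, 23, 14, 8, 3, 1] end={s13} rej; 6/6 del acc.
4 minimals (antichain).


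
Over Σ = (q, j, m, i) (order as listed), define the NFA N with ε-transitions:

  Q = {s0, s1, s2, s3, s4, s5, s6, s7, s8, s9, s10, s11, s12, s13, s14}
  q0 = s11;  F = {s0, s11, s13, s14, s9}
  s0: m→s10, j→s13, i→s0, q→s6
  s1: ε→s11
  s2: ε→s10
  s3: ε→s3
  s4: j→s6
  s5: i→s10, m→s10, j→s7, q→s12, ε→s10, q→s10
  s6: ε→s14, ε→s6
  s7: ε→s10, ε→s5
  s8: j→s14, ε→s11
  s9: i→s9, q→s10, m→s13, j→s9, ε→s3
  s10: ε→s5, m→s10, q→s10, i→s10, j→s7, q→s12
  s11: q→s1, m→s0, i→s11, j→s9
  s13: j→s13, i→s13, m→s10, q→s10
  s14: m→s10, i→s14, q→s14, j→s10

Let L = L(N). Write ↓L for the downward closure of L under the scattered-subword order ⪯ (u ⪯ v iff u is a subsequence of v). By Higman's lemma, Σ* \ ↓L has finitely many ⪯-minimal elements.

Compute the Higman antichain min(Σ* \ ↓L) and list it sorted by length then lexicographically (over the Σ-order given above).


min(Σ*\↓L) = [jq, mm, mqj].

|Q|=15, |F|=5, |δ|=43 (11 ε).
min D↑ (6 st, q0=0, F={3}): 0:q→0,j→1,m→2,i→0 1:q→3,j→1,m→4,i→1 2:q→5,j→4,m→3,i→2 3:q→3,j→3,m→3,i→3 4:q→3,j→4,m→3,i→4 5:q→5,j→3,m→3,i→5 [Hopcroft].
'jq': run [12, 7, 4] end={s10,s12,s5,s7} ∉↓L; 2/2 del acc.
'mm': |S_i|=[12, 8, 4] end={s10,s12,s5,s7} rej; 2/2 single-dels accept.
'mqj': N↓-sim [12, 8, 6, 4] end={s10,s12,s5,s7} rej; 3/3 del acc.
3 minimals (antichain).


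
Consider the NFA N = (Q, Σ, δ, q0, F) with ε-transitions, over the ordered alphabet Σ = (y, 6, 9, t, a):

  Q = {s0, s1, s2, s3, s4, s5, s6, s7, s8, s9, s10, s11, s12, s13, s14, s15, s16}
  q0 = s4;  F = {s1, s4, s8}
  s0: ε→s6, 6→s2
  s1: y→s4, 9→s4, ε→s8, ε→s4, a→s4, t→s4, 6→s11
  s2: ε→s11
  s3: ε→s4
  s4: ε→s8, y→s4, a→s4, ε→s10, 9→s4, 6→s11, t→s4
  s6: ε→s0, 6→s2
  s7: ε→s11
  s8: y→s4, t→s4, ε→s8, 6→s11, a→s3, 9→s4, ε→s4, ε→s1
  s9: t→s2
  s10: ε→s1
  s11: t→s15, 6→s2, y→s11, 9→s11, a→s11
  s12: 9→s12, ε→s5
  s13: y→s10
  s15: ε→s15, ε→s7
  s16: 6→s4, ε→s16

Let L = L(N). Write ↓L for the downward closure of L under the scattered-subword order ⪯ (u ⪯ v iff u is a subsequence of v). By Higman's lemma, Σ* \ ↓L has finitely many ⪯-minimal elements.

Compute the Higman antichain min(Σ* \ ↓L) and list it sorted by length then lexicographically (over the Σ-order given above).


Antichain: [6].

|Q|=17, |F|=3, |δ|=43 (17 ε).
min D↑ (2 st, q0=0, F={1}): 0:y→0,6→1,9→0,t→0,a→0 1:y→1,6→1,9→1,t→1,a→1.
'6': run [9, 4] end={s11,s15,s2,s7} ∉↓L; 1/1 single-dels accept.
1 minimals (antichain).


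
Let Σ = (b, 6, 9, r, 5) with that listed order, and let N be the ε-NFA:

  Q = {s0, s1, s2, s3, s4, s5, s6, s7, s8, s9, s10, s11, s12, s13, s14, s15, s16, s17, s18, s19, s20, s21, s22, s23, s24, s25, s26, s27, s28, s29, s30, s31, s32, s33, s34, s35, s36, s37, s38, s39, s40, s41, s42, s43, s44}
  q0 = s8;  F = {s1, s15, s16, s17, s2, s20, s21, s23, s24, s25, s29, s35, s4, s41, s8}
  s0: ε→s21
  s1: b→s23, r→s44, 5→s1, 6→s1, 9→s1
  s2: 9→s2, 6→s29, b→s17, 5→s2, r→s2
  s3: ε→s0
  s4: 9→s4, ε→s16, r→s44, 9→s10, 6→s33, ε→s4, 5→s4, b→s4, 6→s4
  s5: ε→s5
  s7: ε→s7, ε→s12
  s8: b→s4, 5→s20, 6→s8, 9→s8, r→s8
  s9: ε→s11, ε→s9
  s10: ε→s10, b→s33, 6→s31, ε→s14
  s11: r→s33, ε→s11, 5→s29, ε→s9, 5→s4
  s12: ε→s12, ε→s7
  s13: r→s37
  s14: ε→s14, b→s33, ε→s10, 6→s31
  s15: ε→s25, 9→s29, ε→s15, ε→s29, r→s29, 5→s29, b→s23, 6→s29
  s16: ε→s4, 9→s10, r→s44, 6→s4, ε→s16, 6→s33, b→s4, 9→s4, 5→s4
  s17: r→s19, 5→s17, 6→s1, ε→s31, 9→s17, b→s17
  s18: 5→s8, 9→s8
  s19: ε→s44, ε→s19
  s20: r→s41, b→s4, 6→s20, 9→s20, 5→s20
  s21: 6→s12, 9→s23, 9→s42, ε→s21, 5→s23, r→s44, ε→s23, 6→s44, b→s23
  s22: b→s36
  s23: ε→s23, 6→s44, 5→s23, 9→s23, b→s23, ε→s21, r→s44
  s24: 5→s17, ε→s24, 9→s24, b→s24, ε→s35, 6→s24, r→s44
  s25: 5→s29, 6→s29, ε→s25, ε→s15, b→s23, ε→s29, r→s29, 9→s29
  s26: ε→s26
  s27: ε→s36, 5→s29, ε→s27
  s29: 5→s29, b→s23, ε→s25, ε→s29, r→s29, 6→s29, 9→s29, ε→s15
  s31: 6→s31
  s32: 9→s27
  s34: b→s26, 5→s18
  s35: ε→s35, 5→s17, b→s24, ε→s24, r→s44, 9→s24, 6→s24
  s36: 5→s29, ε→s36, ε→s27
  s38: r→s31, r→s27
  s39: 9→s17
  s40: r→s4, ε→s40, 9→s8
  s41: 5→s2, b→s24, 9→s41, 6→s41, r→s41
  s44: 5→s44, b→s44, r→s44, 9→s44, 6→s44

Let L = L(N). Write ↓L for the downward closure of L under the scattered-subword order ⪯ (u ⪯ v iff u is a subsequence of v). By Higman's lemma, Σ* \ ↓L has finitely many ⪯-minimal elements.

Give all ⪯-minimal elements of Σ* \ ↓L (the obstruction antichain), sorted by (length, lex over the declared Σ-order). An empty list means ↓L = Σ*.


min(Σ*\↓L) = [br, 5r56b6].

|Q|=45, |F|=15, |δ|=153 (45 ε).
min D↑ (11 st, q0=0, F={3}): 0:b→1,6→0,9→0,r→0,5→2 1:b→1,6→1,9→1,r→3,5→1 2:b→1,6→2,9→2,r→4,5→2 3:b→3,6→3,9→3,r→3,5→3 4:b→5,6→4,9→4,r→4,5→6 5:b→5,6→5,9→5,r→3,5→7 6:b→7,6→8,9→6,r→6,5→6 7:b→7,6→9,9→7,r→3,5→7 8:b→10,6→8,9→8,r→8,5→8 9:b→10,6→9,9→9,r→3,5→9 10:b→10,6→3,9→10,r→3,5→10 [Hopcroft].
'br': |S_i|=[24, 17, 2] end={s19,s44} rej; 2/2 del acc.
'5r56b6': |S_i|=[24, 23, 17, 14, 11, 6, 3] end={s12,s44,s7} rej; 6/6 del acc.
2 obstructions.


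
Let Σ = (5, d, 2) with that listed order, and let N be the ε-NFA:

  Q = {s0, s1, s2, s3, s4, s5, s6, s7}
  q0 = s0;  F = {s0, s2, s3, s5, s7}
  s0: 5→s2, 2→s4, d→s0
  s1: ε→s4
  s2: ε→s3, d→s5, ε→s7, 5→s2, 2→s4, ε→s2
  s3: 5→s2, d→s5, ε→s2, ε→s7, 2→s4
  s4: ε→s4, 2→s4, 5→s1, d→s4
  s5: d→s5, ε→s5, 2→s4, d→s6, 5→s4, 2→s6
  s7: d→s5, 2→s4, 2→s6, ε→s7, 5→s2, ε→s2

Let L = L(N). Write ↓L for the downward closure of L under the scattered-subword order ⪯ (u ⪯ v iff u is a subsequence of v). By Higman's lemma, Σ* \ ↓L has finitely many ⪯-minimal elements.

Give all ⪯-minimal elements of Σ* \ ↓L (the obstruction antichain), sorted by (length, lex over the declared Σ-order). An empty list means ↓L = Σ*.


A = [2, 5d5].

|Q|=8, |F|=5, |δ|=31 (10 ε).
min D↑ (4 st, q0=0, F={2}): 0:5→1,d→0,2→2 1:5→1,d→3,2→2 2:5→2,d→2,2→2 3:5→2,d→3,2→2 [Hopcroft].
'2': N↓-sim [8, 3] end={s1,s4,s6} — reject; 1/1 single-dels accept.
'5d5': |S_i|=[8, 7, 4, 2] end={s1,s4} — reject; 3/3 deletions ∈↓L.
2 minimals (antichain).


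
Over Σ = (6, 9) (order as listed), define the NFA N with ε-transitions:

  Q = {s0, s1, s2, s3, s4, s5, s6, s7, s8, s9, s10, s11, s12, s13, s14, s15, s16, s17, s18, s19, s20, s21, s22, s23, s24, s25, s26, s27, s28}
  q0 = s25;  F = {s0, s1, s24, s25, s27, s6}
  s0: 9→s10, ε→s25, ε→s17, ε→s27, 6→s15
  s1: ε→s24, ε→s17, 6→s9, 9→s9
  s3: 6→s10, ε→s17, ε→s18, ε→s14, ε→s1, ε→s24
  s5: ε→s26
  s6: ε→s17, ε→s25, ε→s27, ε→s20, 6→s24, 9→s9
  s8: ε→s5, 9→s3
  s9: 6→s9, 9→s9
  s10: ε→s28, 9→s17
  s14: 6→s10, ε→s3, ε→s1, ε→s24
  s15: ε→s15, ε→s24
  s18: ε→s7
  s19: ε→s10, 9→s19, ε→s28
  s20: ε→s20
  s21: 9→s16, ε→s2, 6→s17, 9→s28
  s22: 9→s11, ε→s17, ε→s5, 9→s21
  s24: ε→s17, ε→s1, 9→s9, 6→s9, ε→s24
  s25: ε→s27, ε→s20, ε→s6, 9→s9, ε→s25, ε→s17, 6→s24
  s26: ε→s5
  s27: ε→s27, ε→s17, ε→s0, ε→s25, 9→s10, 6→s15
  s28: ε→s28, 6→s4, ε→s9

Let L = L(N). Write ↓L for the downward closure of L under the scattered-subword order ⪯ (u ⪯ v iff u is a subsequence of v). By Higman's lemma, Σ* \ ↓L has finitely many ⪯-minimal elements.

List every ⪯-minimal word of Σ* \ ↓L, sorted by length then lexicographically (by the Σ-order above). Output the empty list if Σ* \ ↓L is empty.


Antichain: [9, 66].

|Q|=29, |F|=6, |δ|=69 (44 ε).
min D↑ (3 st, q0=0, F={2}): 0:6→1,9→2 1:6→2,9→2 2:6→2,9→2.
'9': N↓-sim [13, 5] end={s10,s17,s28,s4,s9} — reject; 1/1 deletions ∈↓L.
'66': N↓-sim [13, 6, 1] end={s9} — reject; 2/2 deletions ∈↓L.
2 minimals (antichain).


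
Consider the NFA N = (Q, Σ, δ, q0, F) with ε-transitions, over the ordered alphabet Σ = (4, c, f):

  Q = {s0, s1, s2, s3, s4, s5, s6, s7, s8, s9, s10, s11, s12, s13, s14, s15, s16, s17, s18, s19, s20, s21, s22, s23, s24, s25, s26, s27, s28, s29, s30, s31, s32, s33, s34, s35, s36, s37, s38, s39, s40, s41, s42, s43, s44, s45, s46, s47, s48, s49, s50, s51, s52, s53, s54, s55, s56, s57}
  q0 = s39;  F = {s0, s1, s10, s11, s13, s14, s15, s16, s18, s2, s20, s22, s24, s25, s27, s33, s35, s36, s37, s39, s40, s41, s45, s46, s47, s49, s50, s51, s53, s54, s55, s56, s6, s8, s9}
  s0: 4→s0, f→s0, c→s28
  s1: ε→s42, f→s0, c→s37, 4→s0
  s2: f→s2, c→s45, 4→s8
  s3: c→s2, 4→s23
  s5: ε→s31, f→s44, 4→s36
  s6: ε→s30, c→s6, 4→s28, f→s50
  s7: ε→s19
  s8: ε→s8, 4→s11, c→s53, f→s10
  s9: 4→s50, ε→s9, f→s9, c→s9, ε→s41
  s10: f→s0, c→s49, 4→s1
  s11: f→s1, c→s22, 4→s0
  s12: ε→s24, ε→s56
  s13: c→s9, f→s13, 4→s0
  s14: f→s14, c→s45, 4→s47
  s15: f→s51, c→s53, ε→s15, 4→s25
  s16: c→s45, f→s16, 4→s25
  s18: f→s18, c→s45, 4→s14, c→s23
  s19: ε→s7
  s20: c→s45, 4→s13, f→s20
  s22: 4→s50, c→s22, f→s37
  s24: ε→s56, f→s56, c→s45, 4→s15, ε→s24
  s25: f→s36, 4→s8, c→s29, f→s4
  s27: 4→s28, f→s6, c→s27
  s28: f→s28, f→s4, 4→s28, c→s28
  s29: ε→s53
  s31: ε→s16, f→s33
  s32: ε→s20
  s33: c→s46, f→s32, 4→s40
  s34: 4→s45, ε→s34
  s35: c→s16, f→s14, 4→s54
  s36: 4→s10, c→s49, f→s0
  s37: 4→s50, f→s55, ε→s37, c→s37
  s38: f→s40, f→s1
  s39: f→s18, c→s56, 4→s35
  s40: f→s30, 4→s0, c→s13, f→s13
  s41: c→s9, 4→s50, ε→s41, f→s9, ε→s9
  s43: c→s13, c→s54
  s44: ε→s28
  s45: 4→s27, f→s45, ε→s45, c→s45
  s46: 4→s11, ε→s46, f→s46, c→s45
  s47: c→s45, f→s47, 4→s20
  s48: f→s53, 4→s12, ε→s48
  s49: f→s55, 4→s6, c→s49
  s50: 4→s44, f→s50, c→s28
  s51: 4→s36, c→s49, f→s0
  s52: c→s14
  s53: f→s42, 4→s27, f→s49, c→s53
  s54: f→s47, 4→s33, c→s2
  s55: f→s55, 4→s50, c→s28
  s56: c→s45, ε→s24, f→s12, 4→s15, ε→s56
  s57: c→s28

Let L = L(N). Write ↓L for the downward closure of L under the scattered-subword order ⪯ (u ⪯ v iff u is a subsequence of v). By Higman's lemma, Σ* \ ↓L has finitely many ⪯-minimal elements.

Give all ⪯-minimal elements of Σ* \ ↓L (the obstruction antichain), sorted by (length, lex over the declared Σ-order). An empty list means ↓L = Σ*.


|Q|=58, |F|=35, |δ|=153 (26 ε).
min D↑ (34 st, q0=0, F={23}): 0:4→1,c→2,f→3 1:4→4,c→5,f→6 2:4→7,c→8,f→2 3:4→6,c→8,f→3 4:4→9,c→10,f→11 5:4→12,c→8,f→5 6:4→11,c→8,f→6 7:4→12,c→13,f→14 8:4→15,c→8,f→8 9:4→16,c→17,f→18 10:4→19,c→8,f→10 11:4→18,c→8,f→11 12:4→19,c→13,f→20 13:4→15,c→13,f→21 14:4→20,c→21,f→22 15:4→23,c→15,f→24 16:4→22,c→25,f→25 17:4→26,c→8,f→17 18:4→25,c→8,f→18 19:4→26,c→13,f→27 20:4→27,c→21,f→22 21:4→24,c→21,f→28 22:4→22,c→23,f→22 23:4→23,c→23,f→23 24:4→23,c→24,f→29 25:4→22,c→30,f→25 26:4→22,c→31,f→32 27:4→32,c→21,f→22 28:4→29,c→23,f→28 29:4→23,c→23,f→29 30:4→29,c→30,f→30 31:4→29,c→31,f→33 32:4→22,c→33,f→22 33:4→29,c→33,f→28 [Hopcroft].
'cc44': |S_i|=[44, 34, 17, 7, 3] end={s28,s4,s44} — reject; 4/4 del acc.
'fc44': run [44, 39, 18, 7, 3] end={s28,s4,s44} — reject; 4/4 del acc.
'c4ffc': N↓-sim [44, 34, 23, 15, 6, 2] end={s28,s4} ∉↓L; 5/5 del acc.
'44444c': N↓-sim [44, 38, 33, 27, 18, 5, 2] end={s28,s4} rej; 6/6 single-dels accept.
4 words, ⪯-incomp.

min(Σ*\↓L) = [cc44, fc44, c4ffc, 44444c].


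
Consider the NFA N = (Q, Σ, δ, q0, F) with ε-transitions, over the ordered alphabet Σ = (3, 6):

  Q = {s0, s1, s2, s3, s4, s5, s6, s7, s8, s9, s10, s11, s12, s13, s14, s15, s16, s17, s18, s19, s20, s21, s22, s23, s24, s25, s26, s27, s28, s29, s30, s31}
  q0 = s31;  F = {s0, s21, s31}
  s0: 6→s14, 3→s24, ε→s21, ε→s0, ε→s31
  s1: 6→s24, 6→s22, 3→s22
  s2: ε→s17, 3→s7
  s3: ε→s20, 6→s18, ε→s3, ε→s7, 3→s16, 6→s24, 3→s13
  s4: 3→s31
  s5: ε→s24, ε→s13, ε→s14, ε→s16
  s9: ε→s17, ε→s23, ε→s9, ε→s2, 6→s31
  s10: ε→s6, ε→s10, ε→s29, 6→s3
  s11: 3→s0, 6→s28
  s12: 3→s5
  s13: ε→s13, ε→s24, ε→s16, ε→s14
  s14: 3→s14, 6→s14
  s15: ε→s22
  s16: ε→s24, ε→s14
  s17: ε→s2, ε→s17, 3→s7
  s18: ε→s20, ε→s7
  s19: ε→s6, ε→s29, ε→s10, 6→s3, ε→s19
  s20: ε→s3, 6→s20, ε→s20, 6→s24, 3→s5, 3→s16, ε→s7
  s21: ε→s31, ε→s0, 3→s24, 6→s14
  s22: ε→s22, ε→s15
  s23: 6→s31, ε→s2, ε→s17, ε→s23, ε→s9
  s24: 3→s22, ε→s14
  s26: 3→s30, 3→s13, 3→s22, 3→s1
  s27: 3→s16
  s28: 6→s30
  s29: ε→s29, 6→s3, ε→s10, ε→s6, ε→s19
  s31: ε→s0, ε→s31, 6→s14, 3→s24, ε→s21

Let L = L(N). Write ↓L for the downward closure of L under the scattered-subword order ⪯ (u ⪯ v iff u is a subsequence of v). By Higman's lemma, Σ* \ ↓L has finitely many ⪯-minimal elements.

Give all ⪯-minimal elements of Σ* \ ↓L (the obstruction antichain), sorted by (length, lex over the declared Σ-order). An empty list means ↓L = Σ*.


min(Σ*\↓L) = [3, 6].

|Q|=32, |F|=3, |δ|=89 (52 ε).
min D↑ (2 st, q0=0, F={1}): 0:3→1,6→1 1:3→1,6→1 [Hopcroft].
'3': |S_i|=[7, 4] end={s14,s15,s22,s24} rej; 1/1 del acc.
'6': N↓-sim [7, 1] end={s14} — reject; 1/1 single-dels accept.
2 words, ⪯-incomp.


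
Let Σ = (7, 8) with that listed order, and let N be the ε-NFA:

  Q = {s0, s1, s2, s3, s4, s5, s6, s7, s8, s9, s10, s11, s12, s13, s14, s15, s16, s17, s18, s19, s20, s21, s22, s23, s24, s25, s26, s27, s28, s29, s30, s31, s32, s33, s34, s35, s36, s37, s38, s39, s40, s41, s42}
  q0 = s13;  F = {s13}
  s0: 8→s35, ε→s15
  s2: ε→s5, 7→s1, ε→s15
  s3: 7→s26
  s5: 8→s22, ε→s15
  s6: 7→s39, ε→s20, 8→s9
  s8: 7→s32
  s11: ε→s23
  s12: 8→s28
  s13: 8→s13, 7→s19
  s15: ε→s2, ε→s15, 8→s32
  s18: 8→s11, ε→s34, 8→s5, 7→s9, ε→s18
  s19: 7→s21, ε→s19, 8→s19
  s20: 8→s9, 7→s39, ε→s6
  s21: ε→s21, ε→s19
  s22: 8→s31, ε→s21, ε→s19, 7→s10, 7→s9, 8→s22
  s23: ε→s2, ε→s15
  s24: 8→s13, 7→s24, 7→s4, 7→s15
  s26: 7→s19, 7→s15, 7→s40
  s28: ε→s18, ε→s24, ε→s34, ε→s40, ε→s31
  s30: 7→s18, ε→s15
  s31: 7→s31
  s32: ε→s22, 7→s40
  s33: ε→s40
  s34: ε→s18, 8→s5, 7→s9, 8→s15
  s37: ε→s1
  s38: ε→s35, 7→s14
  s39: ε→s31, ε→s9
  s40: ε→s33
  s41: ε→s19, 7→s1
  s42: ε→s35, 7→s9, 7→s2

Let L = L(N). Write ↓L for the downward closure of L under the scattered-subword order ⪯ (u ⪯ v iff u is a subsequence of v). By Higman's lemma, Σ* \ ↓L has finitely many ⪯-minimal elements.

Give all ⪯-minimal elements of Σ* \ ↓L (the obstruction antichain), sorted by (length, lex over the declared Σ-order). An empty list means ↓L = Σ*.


|Q|=43, |F|=1, |δ|=73 (34 ε).
min D↑ (2 st, q0=0, F={1}): 0:7→1,8→0 1:7→1,8→1.
'7': |S_i|=[3, 2] end={s19,s21} ∉↓L; 1/1 single-dels accept.
1 words, ⪯-incomp.

A = [7].
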